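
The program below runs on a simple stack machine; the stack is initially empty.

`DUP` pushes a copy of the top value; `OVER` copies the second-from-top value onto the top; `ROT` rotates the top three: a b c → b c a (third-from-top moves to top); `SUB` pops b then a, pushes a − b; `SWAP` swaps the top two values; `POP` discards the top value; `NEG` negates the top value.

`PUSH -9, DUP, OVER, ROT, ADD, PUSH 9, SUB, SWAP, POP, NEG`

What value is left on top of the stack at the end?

27

PUSH -9 -> [-9]
DUP     -> [-9, -9]
OVER    -> [-9, -9, -9]
ROT     -> [-9, -9, -9]
ADD     -> [-9, -18]
PUSH 9  -> [-9, -18, 9]
SUB     -> [-9, -27]
SWAP    -> [-27, -9]
POP     -> [-27]
NEG     -> [27]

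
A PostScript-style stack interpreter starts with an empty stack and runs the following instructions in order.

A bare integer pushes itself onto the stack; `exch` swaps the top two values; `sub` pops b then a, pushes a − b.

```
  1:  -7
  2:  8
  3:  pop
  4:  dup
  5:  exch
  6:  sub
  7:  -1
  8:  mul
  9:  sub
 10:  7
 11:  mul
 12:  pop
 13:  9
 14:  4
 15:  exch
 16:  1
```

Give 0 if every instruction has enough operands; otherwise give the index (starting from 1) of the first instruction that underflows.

9

-7    -7
8     -7 8
pop   -7
dup   -7 -7
exch  -7 -7
sub   0
-1    0 -1
mul   0
sub  — needs 2 operands, stack has 1 → underflow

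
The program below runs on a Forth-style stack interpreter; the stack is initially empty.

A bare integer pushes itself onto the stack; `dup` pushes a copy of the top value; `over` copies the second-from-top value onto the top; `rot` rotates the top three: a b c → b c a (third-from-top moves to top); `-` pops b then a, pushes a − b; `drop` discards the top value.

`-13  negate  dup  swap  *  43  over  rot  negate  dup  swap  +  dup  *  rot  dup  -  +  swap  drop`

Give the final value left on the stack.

114244

-13     [-13]
negate  [13]
dup     [13, 13]
swap    [13, 13]
*       [169]
43      [169, 43]
over    [169, 43, 169]
rot     [43, 169, 169]
negate  [43, 169, -169]
dup     [43, 169, -169, -169]
swap    [43, 169, -169, -169]
+       [43, 169, -338]
dup     [43, 169, -338, -338]
*       [43, 169, 114244]
rot     [169, 114244, 43]
dup     [169, 114244, 43, 43]
-       [169, 114244, 0]
+       [169, 114244]
swap    [114244, 169]
drop    [114244]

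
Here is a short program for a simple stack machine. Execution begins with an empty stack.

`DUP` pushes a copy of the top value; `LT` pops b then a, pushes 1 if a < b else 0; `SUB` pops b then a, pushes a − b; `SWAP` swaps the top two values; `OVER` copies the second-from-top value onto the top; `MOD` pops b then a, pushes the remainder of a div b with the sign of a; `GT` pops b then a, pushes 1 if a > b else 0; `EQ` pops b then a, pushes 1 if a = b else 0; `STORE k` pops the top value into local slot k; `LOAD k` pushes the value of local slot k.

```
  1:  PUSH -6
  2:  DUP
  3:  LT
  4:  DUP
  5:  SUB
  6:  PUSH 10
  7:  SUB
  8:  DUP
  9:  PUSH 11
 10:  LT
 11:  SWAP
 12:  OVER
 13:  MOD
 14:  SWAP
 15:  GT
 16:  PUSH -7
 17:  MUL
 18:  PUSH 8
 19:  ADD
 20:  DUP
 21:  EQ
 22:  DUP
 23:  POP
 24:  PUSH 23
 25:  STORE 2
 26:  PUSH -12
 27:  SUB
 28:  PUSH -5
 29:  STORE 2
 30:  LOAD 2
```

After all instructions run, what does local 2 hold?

PUSH -6  : [-6]
DUP      : [-6, -6]
LT       : [0]
DUP      : [0, 0]
SUB      : [0]
PUSH 10  : [0, 10]
SUB      : [-10]
DUP      : [-10, -10]
PUSH 11  : [-10, -10, 11]
LT       : [-10, 1]
SWAP     : [1, -10]
OVER     : [1, -10, 1]
MOD      : [1, 0]
SWAP     : [0, 1]
GT       : [0]
PUSH -7  : [0, -7]
MUL      : [0]
PUSH 8   : [0, 8]
ADD      : [8]
DUP      : [8, 8]
EQ       : [1]
DUP      : [1, 1]
POP      : [1]
PUSH 23  : [1, 23]
STORE 2  : [1]
PUSH -12 : [1, -12]
SUB      : [13]
PUSH -5  : [13, -5]
STORE 2  : [13]
LOAD 2   : [13, -5]

-5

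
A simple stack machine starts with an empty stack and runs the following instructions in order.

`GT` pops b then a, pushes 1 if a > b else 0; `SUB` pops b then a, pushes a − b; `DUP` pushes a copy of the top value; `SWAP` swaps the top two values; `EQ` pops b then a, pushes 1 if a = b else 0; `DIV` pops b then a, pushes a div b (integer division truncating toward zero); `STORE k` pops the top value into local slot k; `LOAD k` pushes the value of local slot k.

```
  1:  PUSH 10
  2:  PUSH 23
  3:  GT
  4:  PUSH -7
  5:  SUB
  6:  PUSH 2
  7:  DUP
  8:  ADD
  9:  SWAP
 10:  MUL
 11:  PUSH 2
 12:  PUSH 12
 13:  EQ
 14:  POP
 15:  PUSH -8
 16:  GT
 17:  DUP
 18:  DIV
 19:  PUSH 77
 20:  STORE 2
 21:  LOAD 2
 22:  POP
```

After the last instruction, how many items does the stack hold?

PUSH 10 : [10]
PUSH 23 : [10, 23]
GT      : [0]
PUSH -7 : [0, -7]
SUB     : [7]
PUSH 2  : [7, 2]
DUP     : [7, 2, 2]
ADD     : [7, 4]
SWAP    : [4, 7]
MUL     : [28]
PUSH 2  : [28, 2]
PUSH 12 : [28, 2, 12]
EQ      : [28, 0]
POP     : [28]
PUSH -8 : [28, -8]
GT      : [1]
DUP     : [1, 1]
DIV     : [1]
PUSH 77 : [1, 77]
STORE 2 : [1]
LOAD 2  : [1, 77]
POP     : [1]

1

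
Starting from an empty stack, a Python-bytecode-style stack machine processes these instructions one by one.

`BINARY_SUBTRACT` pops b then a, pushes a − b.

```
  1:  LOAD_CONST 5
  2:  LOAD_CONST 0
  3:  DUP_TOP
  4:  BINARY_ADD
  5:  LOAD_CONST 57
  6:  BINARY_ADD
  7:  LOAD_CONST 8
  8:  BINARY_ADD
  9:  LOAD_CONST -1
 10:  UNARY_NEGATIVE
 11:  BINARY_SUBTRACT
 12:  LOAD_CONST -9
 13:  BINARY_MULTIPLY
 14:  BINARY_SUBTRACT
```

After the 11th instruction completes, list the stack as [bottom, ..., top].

LOAD_CONST 5    → [5]
LOAD_CONST 0    → [5, 0]
DUP_TOP         → [5, 0, 0]
BINARY_ADD      → [5, 0]
LOAD_CONST 57   → [5, 0, 57]
BINARY_ADD      → [5, 57]
LOAD_CONST 8    → [5, 57, 8]
BINARY_ADD      → [5, 65]
LOAD_CONST -1   → [5, 65, -1]
UNARY_NEGATIVE  → [5, 65, 1]
BINARY_SUBTRACT → [5, 64]

[5, 64]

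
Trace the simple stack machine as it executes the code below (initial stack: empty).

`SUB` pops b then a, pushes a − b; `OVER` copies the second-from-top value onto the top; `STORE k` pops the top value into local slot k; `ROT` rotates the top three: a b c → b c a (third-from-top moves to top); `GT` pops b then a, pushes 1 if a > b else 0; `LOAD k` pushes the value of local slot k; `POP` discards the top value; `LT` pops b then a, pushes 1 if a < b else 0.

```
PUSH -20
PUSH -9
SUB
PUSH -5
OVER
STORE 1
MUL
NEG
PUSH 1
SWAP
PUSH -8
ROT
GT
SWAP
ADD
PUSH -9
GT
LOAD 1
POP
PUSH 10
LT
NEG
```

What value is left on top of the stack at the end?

PUSH -20 → -20
PUSH -9  → -20 -9
SUB      → -11
PUSH -5  → -11 -5
OVER     → -11 -5 -11
STORE 1  → -11 -5
MUL      → 55
NEG      → -55
PUSH 1   → -55 1
SWAP     → 1 -55
PUSH -8  → 1 -55 -8
ROT      → -55 -8 1
GT       → -55 0
SWAP     → 0 -55
ADD      → -55
PUSH -9  → -55 -9
GT       → 0
LOAD 1   → 0 -11
POP      → 0
PUSH 10  → 0 10
LT       → 1
NEG      → -1

-1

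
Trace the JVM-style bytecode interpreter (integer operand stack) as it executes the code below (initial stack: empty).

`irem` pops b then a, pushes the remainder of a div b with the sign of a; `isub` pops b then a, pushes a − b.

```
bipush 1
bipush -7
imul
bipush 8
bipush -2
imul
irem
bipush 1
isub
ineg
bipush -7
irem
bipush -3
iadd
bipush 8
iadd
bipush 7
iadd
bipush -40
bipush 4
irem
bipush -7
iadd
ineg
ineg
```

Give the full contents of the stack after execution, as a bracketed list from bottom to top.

[13, -7]

bipush 1    1
bipush -7   1 -7
imul        -7
bipush 8    -7 8
bipush -2   -7 8 -2
imul        -7 -16
irem        -7
bipush 1    -7 1
isub        -8
ineg        8
bipush -7   8 -7
irem        1
bipush -3   1 -3
iadd        -2
bipush 8    -2 8
iadd        6
bipush 7    6 7
iadd        13
bipush -40  13 -40
bipush 4    13 -40 4
irem        13 0
bipush -7   13 0 -7
iadd        13 -7
ineg        13 7
ineg        13 -7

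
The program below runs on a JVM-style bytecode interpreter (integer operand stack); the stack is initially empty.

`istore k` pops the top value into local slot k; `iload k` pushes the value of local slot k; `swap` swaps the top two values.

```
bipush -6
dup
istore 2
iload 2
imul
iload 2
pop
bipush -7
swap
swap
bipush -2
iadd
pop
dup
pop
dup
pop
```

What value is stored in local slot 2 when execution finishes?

bipush -6 : [-6]
dup       : [-6, -6]
istore 2  : [-6]
iload 2   : [-6, -6]
imul      : [36]
iload 2   : [36, -6]
pop       : [36]
bipush -7 : [36, -7]
swap      : [-7, 36]
swap      : [36, -7]
bipush -2 : [36, -7, -2]
iadd      : [36, -9]
pop       : [36]
dup       : [36, 36]
pop       : [36]
dup       : [36, 36]
pop       : [36]

-6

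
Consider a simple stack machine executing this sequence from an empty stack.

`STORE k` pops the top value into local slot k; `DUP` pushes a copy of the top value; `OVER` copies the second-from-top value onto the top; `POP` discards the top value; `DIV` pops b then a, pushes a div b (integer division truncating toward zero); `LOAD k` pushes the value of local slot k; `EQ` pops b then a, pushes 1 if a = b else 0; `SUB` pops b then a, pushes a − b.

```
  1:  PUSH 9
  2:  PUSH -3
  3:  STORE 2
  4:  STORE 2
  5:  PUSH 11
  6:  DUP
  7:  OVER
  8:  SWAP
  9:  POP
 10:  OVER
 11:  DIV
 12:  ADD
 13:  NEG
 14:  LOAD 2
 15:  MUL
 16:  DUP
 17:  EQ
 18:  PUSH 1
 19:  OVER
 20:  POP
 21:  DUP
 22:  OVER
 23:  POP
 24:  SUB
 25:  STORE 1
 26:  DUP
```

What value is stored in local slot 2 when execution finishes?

PUSH 9   9
PUSH -3  9 -3
STORE 2  9
STORE 2  (empty)
PUSH 11  11
DUP      11 11
OVER     11 11 11
SWAP     11 11 11
POP      11 11
OVER     11 11 11
DIV      11 1
ADD      12
NEG      -12
LOAD 2   -12 9
MUL      -108
DUP      -108 -108
EQ       1
PUSH 1   1 1
OVER     1 1 1
POP      1 1
DUP      1 1 1
OVER     1 1 1 1
POP      1 1 1
SUB      1 0
STORE 1  1
DUP      1 1

9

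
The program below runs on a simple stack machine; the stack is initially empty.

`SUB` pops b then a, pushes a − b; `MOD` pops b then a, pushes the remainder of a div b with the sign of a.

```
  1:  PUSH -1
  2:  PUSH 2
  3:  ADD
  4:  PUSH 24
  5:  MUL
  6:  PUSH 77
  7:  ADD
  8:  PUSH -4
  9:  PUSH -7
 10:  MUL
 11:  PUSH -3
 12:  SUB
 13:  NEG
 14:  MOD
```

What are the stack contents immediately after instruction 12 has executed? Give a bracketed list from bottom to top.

[101, 31]

PUSH -1 -> -1
PUSH 2  -> -1 2
ADD     -> 1
PUSH 24 -> 1 24
MUL     -> 24
PUSH 77 -> 24 77
ADD     -> 101
PUSH -4 -> 101 -4
PUSH -7 -> 101 -4 -7
MUL     -> 101 28
PUSH -3 -> 101 28 -3
SUB     -> 101 31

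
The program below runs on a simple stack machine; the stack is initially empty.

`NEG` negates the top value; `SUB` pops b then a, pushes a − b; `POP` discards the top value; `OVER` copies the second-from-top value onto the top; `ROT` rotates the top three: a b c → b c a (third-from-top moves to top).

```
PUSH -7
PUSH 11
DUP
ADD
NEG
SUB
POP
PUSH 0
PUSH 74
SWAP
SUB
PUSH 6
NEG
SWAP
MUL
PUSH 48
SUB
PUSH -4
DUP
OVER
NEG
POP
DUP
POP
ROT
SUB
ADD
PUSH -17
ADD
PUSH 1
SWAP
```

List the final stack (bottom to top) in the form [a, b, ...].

[1, 467]

PUSH -7  -> -7
PUSH 11  -> -7 11
DUP      -> -7 11 11
ADD      -> -7 22
NEG      -> -7 -22
SUB      -> 15
POP      -> (empty)
PUSH 0   -> 0
PUSH 74  -> 0 74
SWAP     -> 74 0
SUB      -> 74
PUSH 6   -> 74 6
NEG      -> 74 -6
SWAP     -> -6 74
MUL      -> -444
PUSH 48  -> -444 48
SUB      -> -492
PUSH -4  -> -492 -4
DUP      -> -492 -4 -4
OVER     -> -492 -4 -4 -4
NEG      -> -492 -4 -4 4
POP      -> -492 -4 -4
DUP      -> -492 -4 -4 -4
POP      -> -492 -4 -4
ROT      -> -4 -4 -492
SUB      -> -4 488
ADD      -> 484
PUSH -17 -> 484 -17
ADD      -> 467
PUSH 1   -> 467 1
SWAP     -> 1 467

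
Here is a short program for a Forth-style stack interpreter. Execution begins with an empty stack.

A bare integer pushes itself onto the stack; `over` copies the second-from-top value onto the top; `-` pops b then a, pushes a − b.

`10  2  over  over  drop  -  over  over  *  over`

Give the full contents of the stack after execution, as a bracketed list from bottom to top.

[10, -8, -80, -8]

10   → 10
2    → 10 2
over → 10 2 10
over → 10 2 10 2
drop → 10 2 10
-    → 10 -8
over → 10 -8 10
over → 10 -8 10 -8
*    → 10 -8 -80
over → 10 -8 -80 -8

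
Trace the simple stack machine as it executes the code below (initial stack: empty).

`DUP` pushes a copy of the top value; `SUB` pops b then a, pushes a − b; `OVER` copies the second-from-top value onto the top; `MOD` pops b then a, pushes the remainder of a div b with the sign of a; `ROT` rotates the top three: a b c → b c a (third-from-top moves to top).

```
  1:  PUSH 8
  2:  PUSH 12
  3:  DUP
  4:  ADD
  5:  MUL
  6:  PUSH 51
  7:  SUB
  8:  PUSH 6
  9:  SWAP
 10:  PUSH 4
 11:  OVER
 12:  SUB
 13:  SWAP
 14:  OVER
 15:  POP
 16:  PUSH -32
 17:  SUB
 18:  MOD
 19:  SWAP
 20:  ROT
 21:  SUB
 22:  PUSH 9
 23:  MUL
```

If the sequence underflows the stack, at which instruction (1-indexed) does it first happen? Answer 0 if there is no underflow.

PUSH 8   → 8
PUSH 12  → 8 12
DUP      → 8 12 12
ADD      → 8 24
MUL      → 192
PUSH 51  → 192 51
SUB      → 141
PUSH 6   → 141 6
SWAP     → 6 141
PUSH 4   → 6 141 4
OVER     → 6 141 4 141
SUB      → 6 141 -137
SWAP     → 6 -137 141
OVER     → 6 -137 141 -137
POP      → 6 -137 141
PUSH -32 → 6 -137 141 -32
SUB      → 6 -137 173
MOD      → 6 -137
SWAP     → -137 6
ROT  — needs 3 operands, stack has 2 → underflow

20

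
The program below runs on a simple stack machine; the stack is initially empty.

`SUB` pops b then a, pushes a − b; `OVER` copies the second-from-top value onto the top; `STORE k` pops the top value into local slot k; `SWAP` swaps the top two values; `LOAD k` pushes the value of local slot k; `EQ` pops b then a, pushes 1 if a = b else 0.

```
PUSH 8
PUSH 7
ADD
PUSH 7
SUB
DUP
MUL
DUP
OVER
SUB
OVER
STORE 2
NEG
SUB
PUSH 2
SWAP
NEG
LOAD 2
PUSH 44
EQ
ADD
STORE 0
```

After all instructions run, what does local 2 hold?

PUSH 8  → [8]
PUSH 7  → [8, 7]
ADD     → [15]
PUSH 7  → [15, 7]
SUB     → [8]
DUP     → [8, 8]
MUL     → [64]
DUP     → [64, 64]
OVER    → [64, 64, 64]
SUB     → [64, 0]
OVER    → [64, 0, 64]
STORE 2 → [64, 0]
NEG     → [64, 0]
SUB     → [64]
PUSH 2  → [64, 2]
SWAP    → [2, 64]
NEG     → [2, -64]
LOAD 2  → [2, -64, 64]
PUSH 44 → [2, -64, 64, 44]
EQ      → [2, -64, 0]
ADD     → [2, -64]
STORE 0 → [2]

64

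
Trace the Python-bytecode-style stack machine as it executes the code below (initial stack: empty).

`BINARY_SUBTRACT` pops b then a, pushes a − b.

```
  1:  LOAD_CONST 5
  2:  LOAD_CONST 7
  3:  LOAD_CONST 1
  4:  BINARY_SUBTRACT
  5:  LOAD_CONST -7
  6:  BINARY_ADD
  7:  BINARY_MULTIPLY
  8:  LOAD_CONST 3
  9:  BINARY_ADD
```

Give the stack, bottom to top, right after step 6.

[5, -1]

LOAD_CONST 5    : [5]
LOAD_CONST 7    : [5, 7]
LOAD_CONST 1    : [5, 7, 1]
BINARY_SUBTRACT : [5, 6]
LOAD_CONST -7   : [5, 6, -7]
BINARY_ADD      : [5, -1]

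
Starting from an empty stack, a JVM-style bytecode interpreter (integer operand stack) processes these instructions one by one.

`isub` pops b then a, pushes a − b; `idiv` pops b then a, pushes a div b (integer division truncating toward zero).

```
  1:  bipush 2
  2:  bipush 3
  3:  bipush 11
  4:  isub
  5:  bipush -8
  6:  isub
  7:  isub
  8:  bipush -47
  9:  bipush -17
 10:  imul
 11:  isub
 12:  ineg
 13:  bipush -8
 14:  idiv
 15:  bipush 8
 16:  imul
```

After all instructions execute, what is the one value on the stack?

bipush 2   -> 2
bipush 3   -> 2 3
bipush 11  -> 2 3 11
isub       -> 2 -8
bipush -8  -> 2 -8 -8
isub       -> 2 0
isub       -> 2
bipush -47 -> 2 -47
bipush -17 -> 2 -47 -17
imul       -> 2 799
isub       -> -797
ineg       -> 797
bipush -8  -> 797 -8
idiv       -> -99
bipush 8   -> -99 8
imul       -> -792

-792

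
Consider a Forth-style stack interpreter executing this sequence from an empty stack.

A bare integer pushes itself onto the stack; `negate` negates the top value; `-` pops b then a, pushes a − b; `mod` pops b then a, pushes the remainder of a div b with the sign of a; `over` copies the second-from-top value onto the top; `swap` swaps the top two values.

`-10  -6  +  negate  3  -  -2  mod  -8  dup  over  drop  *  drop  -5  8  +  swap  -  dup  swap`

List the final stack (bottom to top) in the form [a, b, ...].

-10    → -10
-6     → -10 -6
+      → -16
negate → 16
3      → 16 3
-      → 13
-2     → 13 -2
mod    → 1
-8     → 1 -8
dup    → 1 -8 -8
over   → 1 -8 -8 -8
drop   → 1 -8 -8
*      → 1 64
drop   → 1
-5     → 1 -5
8      → 1 -5 8
+      → 1 3
swap   → 3 1
-      → 2
dup    → 2 2
swap   → 2 2

[2, 2]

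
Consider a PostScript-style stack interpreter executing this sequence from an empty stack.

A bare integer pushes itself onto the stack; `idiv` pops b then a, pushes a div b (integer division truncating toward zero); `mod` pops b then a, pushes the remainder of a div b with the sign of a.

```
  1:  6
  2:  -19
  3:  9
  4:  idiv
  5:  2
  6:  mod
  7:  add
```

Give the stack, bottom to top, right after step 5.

[6, -2, 2]

6    -> 6
-19  -> 6 -19
9    -> 6 -19 9
idiv -> 6 -2
2    -> 6 -2 2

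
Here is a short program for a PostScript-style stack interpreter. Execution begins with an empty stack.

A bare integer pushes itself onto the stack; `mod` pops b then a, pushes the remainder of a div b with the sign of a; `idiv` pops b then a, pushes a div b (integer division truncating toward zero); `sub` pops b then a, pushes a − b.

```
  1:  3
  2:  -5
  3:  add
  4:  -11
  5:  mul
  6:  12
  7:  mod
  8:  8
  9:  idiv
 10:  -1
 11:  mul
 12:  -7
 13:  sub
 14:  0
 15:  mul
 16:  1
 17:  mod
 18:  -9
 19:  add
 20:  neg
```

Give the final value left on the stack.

3    : 3
-5   : 3 -5
add  : -2
-11  : -2 -11
mul  : 22
12   : 22 12
mod  : 10
8    : 10 8
idiv : 1
-1   : 1 -1
mul  : -1
-7   : -1 -7
sub  : 6
0    : 6 0
mul  : 0
1    : 0 1
mod  : 0
-9   : 0 -9
add  : -9
neg  : 9

9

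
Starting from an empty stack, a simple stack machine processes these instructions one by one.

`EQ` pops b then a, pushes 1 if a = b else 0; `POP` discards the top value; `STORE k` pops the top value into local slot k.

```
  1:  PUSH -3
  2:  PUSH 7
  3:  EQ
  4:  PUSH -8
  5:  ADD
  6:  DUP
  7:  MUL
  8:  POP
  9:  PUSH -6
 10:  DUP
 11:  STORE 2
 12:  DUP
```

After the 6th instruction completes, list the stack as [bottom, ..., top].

PUSH -3 -> [-3]
PUSH 7  -> [-3, 7]
EQ      -> [0]
PUSH -8 -> [0, -8]
ADD     -> [-8]
DUP     -> [-8, -8]

[-8, -8]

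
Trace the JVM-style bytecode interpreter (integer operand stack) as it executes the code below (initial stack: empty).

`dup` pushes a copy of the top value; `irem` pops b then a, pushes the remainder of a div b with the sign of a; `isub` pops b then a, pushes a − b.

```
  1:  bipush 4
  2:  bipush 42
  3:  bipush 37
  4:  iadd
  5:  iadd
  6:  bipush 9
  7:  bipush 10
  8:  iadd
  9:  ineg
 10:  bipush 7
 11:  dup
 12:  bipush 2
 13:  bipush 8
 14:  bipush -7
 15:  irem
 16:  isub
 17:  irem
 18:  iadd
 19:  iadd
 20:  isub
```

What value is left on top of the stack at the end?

95

bipush 4  : [4]
bipush 42 : [4, 42]
bipush 37 : [4, 42, 37]
iadd      : [4, 79]
iadd      : [83]
bipush 9  : [83, 9]
bipush 10 : [83, 9, 10]
iadd      : [83, 19]
ineg      : [83, -19]
bipush 7  : [83, -19, 7]
dup       : [83, -19, 7, 7]
bipush 2  : [83, -19, 7, 7, 2]
bipush 8  : [83, -19, 7, 7, 2, 8]
bipush -7 : [83, -19, 7, 7, 2, 8, -7]
irem      : [83, -19, 7, 7, 2, 1]
isub      : [83, -19, 7, 7, 1]
irem      : [83, -19, 7, 0]
iadd      : [83, -19, 7]
iadd      : [83, -12]
isub      : [95]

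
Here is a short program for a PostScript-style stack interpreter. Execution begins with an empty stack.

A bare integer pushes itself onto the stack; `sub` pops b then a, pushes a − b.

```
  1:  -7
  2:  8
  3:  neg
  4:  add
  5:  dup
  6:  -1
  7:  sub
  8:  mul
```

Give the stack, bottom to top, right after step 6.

-7   [-7]
8    [-7, 8]
neg  [-7, -8]
add  [-15]
dup  [-15, -15]
-1   [-15, -15, -1]

[-15, -15, -1]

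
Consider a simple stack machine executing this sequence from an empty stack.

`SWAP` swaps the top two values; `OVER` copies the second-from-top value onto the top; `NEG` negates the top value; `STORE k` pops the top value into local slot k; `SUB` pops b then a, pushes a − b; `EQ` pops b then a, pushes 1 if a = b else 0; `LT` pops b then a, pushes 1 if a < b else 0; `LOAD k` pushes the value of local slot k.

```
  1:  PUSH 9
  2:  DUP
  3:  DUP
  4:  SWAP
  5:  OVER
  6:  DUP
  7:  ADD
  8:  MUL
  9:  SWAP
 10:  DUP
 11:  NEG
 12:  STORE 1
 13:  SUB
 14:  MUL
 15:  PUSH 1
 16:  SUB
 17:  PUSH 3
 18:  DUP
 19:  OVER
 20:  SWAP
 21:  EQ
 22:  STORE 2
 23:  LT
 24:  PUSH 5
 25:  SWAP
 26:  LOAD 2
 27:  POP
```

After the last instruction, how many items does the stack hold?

PUSH 9  → 9
DUP     → 9 9
DUP     → 9 9 9
SWAP    → 9 9 9
OVER    → 9 9 9 9
DUP     → 9 9 9 9 9
ADD     → 9 9 9 18
MUL     → 9 9 162
SWAP    → 9 162 9
DUP     → 9 162 9 9
NEG     → 9 162 9 -9
STORE 1 → 9 162 9
SUB     → 9 153
MUL     → 1377
PUSH 1  → 1377 1
SUB     → 1376
PUSH 3  → 1376 3
DUP     → 1376 3 3
OVER    → 1376 3 3 3
SWAP    → 1376 3 3 3
EQ      → 1376 3 1
STORE 2 → 1376 3
LT      → 0
PUSH 5  → 0 5
SWAP    → 5 0
LOAD 2  → 5 0 1
POP     → 5 0

2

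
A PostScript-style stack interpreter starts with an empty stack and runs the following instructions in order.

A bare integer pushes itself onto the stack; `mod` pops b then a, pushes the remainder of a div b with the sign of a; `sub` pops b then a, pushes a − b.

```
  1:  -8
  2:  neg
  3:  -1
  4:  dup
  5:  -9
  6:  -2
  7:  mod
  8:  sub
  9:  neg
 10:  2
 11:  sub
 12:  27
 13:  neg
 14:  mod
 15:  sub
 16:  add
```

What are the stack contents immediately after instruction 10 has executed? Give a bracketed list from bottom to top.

[8, -1, 0, 2]

-8  -> -8
neg -> 8
-1  -> 8 -1
dup -> 8 -1 -1
-9  -> 8 -1 -1 -9
-2  -> 8 -1 -1 -9 -2
mod -> 8 -1 -1 -1
sub -> 8 -1 0
neg -> 8 -1 0
2   -> 8 -1 0 2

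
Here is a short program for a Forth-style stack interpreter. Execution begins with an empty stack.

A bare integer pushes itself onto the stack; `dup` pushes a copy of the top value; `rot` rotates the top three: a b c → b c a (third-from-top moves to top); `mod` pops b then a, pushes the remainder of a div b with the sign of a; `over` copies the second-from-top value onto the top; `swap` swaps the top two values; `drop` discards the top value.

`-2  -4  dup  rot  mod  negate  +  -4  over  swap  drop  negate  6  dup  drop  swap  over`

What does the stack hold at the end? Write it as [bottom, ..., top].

[-4, 6, 4, 6]

-2      [-2]
-4      [-2, -4]
dup     [-2, -4, -4]
rot     [-4, -4, -2]
mod     [-4, 0]
negate  [-4, 0]
+       [-4]
-4      [-4, -4]
over    [-4, -4, -4]
swap    [-4, -4, -4]
drop    [-4, -4]
negate  [-4, 4]
6       [-4, 4, 6]
dup     [-4, 4, 6, 6]
drop    [-4, 4, 6]
swap    [-4, 6, 4]
over    [-4, 6, 4, 6]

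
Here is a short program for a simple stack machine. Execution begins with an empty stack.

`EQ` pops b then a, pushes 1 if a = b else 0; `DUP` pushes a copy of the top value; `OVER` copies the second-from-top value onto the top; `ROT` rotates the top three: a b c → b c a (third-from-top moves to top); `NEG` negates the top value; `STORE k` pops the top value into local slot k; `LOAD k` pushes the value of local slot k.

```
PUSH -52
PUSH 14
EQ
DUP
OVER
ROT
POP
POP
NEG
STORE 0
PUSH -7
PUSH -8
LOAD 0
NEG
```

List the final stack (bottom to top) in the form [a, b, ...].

[-7, -8, 0]

PUSH -52  [-52]
PUSH 14   [-52, 14]
EQ        [0]
DUP       [0, 0]
OVER      [0, 0, 0]
ROT       [0, 0, 0]
POP       [0, 0]
POP       [0]
NEG       [0]
STORE 0   []
PUSH -7   [-7]
PUSH -8   [-7, -8]
LOAD 0    [-7, -8, 0]
NEG       [-7, -8, 0]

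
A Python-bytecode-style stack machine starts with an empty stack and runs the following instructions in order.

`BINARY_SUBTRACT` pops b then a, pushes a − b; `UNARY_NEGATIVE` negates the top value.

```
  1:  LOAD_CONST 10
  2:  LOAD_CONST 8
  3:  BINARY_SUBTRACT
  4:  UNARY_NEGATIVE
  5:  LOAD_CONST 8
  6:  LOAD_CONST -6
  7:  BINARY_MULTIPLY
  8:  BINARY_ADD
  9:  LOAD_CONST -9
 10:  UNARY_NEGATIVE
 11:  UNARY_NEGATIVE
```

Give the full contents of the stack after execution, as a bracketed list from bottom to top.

[-50, -9]

LOAD_CONST 10    [10]
LOAD_CONST 8     [10, 8]
BINARY_SUBTRACT  [2]
UNARY_NEGATIVE   [-2]
LOAD_CONST 8     [-2, 8]
LOAD_CONST -6    [-2, 8, -6]
BINARY_MULTIPLY  [-2, -48]
BINARY_ADD       [-50]
LOAD_CONST -9    [-50, -9]
UNARY_NEGATIVE   [-50, 9]
UNARY_NEGATIVE   [-50, -9]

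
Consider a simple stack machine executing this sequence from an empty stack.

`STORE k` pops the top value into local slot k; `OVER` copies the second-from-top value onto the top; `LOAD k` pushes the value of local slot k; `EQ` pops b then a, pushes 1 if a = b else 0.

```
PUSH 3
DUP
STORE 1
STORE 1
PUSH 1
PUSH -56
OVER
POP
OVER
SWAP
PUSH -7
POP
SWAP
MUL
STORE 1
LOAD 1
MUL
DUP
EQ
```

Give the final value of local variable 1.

PUSH 3   : 3
DUP      : 3 3
STORE 1  : 3
STORE 1  : (empty)
PUSH 1   : 1
PUSH -56 : 1 -56
OVER     : 1 -56 1
POP      : 1 -56
OVER     : 1 -56 1
SWAP     : 1 1 -56
PUSH -7  : 1 1 -56 -7
POP      : 1 1 -56
SWAP     : 1 -56 1
MUL      : 1 -56
STORE 1  : 1
LOAD 1   : 1 -56
MUL      : -56
DUP      : -56 -56
EQ       : 1

-56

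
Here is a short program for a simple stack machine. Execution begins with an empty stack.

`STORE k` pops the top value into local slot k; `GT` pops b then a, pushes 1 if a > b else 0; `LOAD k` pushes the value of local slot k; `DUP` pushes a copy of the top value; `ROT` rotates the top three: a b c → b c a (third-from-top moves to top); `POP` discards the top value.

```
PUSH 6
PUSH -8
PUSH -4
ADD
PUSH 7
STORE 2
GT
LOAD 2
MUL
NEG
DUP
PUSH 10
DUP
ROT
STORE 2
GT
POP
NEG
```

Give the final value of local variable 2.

PUSH 6   6
PUSH -8  6 -8
PUSH -4  6 -8 -4
ADD      6 -12
PUSH 7   6 -12 7
STORE 2  6 -12
GT       1
LOAD 2   1 7
MUL      7
NEG      -7
DUP      -7 -7
PUSH 10  -7 -7 10
DUP      -7 -7 10 10
ROT      -7 10 10 -7
STORE 2  -7 10 10
GT       -7 0
POP      -7
NEG      7

-7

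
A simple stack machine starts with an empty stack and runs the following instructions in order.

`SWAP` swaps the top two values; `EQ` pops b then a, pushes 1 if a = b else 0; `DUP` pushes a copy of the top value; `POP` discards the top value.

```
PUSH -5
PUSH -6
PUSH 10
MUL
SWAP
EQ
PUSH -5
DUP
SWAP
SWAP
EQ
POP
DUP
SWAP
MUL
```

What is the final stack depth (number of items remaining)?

PUSH -5 -> [-5]
PUSH -6 -> [-5, -6]
PUSH 10 -> [-5, -6, 10]
MUL     -> [-5, -60]
SWAP    -> [-60, -5]
EQ      -> [0]
PUSH -5 -> [0, -5]
DUP     -> [0, -5, -5]
SWAP    -> [0, -5, -5]
SWAP    -> [0, -5, -5]
EQ      -> [0, 1]
POP     -> [0]
DUP     -> [0, 0]
SWAP    -> [0, 0]
MUL     -> [0]

1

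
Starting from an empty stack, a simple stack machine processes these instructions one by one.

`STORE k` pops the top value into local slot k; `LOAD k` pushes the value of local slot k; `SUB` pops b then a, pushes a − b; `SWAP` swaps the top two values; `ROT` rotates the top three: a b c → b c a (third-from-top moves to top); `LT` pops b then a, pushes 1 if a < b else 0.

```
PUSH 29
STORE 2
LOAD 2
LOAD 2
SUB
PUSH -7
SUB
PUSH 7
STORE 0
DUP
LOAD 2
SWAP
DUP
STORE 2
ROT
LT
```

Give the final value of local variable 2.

PUSH 29 -> [29]
STORE 2 -> []
LOAD 2  -> [29]
LOAD 2  -> [29, 29]
SUB     -> [0]
PUSH -7 -> [0, -7]
SUB     -> [7]
PUSH 7  -> [7, 7]
STORE 0 -> [7]
DUP     -> [7, 7]
LOAD 2  -> [7, 7, 29]
SWAP    -> [7, 29, 7]
DUP     -> [7, 29, 7, 7]
STORE 2 -> [7, 29, 7]
ROT     -> [29, 7, 7]
LT      -> [29, 0]

7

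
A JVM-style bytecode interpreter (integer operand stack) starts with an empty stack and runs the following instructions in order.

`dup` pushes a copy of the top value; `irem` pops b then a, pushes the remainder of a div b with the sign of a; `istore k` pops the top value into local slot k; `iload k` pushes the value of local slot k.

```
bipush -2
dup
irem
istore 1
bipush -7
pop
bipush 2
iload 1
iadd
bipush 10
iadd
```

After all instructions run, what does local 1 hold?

0

bipush -2 -> [-2]
dup       -> [-2, -2]
irem      -> [0]
istore 1  -> []
bipush -7 -> [-7]
pop       -> []
bipush 2  -> [2]
iload 1   -> [2, 0]
iadd      -> [2]
bipush 10 -> [2, 10]
iadd      -> [12]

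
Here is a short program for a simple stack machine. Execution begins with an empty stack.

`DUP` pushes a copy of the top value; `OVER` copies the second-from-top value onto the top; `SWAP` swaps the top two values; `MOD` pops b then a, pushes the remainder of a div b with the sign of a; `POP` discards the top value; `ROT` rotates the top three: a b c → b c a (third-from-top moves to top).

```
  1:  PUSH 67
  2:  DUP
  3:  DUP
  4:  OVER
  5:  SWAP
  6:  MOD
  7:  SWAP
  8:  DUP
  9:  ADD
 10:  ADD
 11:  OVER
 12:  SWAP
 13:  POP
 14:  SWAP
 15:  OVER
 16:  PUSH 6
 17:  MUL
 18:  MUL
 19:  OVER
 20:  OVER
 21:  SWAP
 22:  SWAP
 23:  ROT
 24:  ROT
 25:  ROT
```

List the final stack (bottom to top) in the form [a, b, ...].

PUSH 67 → 67
DUP     → 67 67
DUP     → 67 67 67
OVER    → 67 67 67 67
SWAP    → 67 67 67 67
MOD     → 67 67 0
SWAP    → 67 0 67
DUP     → 67 0 67 67
ADD     → 67 0 134
ADD     → 67 134
OVER    → 67 134 67
SWAP    → 67 67 134
POP     → 67 67
SWAP    → 67 67
OVER    → 67 67 67
PUSH 6  → 67 67 67 6
MUL     → 67 67 402
MUL     → 67 26934
OVER    → 67 26934 67
OVER    → 67 26934 67 26934
SWAP    → 67 26934 26934 67
SWAP    → 67 26934 67 26934
ROT     → 67 67 26934 26934
ROT     → 67 26934 26934 67
ROT     → 67 26934 67 26934

[67, 26934, 67, 26934]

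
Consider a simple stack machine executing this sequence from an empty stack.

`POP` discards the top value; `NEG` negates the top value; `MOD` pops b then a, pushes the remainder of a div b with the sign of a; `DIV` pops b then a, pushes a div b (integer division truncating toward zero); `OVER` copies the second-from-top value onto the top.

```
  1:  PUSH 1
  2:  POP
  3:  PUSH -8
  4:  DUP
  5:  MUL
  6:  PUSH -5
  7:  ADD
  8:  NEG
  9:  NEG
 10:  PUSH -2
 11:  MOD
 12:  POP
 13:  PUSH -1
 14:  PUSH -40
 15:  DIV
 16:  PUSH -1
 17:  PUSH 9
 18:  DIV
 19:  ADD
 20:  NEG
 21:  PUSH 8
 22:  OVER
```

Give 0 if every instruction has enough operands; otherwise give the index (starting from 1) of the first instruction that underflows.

PUSH 1   : [1]
POP      : []
PUSH -8  : [-8]
DUP      : [-8, -8]
MUL      : [64]
PUSH -5  : [64, -5]
ADD      : [59]
NEG      : [-59]
NEG      : [59]
PUSH -2  : [59, -2]
MOD      : [1]
POP      : []
PUSH -1  : [-1]
PUSH -40 : [-1, -40]
DIV      : [0]
PUSH -1  : [0, -1]
PUSH 9   : [0, -1, 9]
DIV      : [0, 0]
ADD      : [0]
NEG      : [0]
PUSH 8   : [0, 8]
OVER     : [0, 8, 0]

0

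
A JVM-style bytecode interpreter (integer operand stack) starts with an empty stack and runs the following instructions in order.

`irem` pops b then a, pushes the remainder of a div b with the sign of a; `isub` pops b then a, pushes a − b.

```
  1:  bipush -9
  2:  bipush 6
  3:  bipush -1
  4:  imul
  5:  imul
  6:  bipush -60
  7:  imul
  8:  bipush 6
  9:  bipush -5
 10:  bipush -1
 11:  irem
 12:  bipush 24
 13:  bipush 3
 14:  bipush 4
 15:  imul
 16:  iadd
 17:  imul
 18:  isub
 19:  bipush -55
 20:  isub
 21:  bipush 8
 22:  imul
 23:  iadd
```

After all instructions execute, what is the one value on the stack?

-2752

bipush -9  : -9
bipush 6   : -9 6
bipush -1  : -9 6 -1
imul       : -9 -6
imul       : 54
bipush -60 : 54 -60
imul       : -3240
bipush 6   : -3240 6
bipush -5  : -3240 6 -5
bipush -1  : -3240 6 -5 -1
irem       : -3240 6 0
bipush 24  : -3240 6 0 24
bipush 3   : -3240 6 0 24 3
bipush 4   : -3240 6 0 24 3 4
imul       : -3240 6 0 24 12
iadd       : -3240 6 0 36
imul       : -3240 6 0
isub       : -3240 6
bipush -55 : -3240 6 -55
isub       : -3240 61
bipush 8   : -3240 61 8
imul       : -3240 488
iadd       : -2752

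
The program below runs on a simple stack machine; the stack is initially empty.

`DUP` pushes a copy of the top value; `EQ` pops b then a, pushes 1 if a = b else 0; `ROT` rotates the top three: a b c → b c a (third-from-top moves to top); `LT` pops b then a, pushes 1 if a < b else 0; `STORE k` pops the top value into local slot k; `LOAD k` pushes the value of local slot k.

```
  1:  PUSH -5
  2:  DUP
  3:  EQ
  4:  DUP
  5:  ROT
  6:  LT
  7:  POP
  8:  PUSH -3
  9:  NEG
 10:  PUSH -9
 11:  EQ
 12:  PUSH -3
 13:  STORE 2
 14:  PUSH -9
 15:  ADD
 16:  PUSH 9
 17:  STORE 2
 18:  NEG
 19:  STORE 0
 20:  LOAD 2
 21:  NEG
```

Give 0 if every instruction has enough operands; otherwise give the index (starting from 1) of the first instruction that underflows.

5

PUSH -5 : [-5]
DUP     : [-5, -5]
EQ      : [1]
DUP     : [1, 1]
ROT  — needs 3 operands, stack has 2 → underflow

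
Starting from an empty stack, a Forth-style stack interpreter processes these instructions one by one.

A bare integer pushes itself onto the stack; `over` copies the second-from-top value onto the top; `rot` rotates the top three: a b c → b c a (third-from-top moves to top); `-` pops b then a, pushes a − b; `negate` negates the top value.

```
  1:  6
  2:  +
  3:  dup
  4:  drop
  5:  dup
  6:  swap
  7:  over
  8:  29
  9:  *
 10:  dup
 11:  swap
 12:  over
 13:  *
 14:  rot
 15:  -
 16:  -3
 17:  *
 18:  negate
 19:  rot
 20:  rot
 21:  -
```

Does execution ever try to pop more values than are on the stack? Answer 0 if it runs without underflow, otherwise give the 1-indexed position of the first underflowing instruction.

2

6 → [6]
+  — needs 2 operands, stack has 1 → underflow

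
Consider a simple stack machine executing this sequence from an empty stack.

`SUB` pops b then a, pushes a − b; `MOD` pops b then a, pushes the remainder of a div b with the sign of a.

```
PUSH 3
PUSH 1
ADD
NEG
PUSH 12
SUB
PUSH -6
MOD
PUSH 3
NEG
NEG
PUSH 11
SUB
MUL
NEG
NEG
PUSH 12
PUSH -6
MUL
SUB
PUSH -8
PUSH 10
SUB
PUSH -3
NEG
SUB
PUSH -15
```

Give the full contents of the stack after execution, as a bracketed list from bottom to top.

PUSH 3   -> [3]
PUSH 1   -> [3, 1]
ADD      -> [4]
NEG      -> [-4]
PUSH 12  -> [-4, 12]
SUB      -> [-16]
PUSH -6  -> [-16, -6]
MOD      -> [-4]
PUSH 3   -> [-4, 3]
NEG      -> [-4, -3]
NEG      -> [-4, 3]
PUSH 11  -> [-4, 3, 11]
SUB      -> [-4, -8]
MUL      -> [32]
NEG      -> [-32]
NEG      -> [32]
PUSH 12  -> [32, 12]
PUSH -6  -> [32, 12, -6]
MUL      -> [32, -72]
SUB      -> [104]
PUSH -8  -> [104, -8]
PUSH 10  -> [104, -8, 10]
SUB      -> [104, -18]
PUSH -3  -> [104, -18, -3]
NEG      -> [104, -18, 3]
SUB      -> [104, -21]
PUSH -15 -> [104, -21, -15]

[104, -21, -15]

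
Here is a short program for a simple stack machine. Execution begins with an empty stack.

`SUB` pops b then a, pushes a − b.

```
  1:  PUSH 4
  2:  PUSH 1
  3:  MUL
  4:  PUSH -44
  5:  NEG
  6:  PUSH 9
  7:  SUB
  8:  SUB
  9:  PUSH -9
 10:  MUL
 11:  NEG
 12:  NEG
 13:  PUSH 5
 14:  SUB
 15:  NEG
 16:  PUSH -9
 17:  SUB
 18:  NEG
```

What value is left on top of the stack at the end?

265

PUSH 4   -> 4
PUSH 1   -> 4 1
MUL      -> 4
PUSH -44 -> 4 -44
NEG      -> 4 44
PUSH 9   -> 4 44 9
SUB      -> 4 35
SUB      -> -31
PUSH -9  -> -31 -9
MUL      -> 279
NEG      -> -279
NEG      -> 279
PUSH 5   -> 279 5
SUB      -> 274
NEG      -> -274
PUSH -9  -> -274 -9
SUB      -> -265
NEG      -> 265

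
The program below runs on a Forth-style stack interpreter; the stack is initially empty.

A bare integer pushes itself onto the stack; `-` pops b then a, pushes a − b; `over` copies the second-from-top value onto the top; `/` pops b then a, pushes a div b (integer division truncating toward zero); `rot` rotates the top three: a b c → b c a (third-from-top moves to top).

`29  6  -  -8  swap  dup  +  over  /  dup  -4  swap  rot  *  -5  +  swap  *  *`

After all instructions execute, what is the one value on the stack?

29    29
6     29 6
-     23
-8    23 -8
swap  -8 23
dup   -8 23 23
+     -8 46
over  -8 46 -8
/     -8 -5
dup   -8 -5 -5
-4    -8 -5 -5 -4
swap  -8 -5 -4 -5
rot   -8 -4 -5 -5
*     -8 -4 25
-5    -8 -4 25 -5
+     -8 -4 20
swap  -8 20 -4
*     -8 -80
*     640

640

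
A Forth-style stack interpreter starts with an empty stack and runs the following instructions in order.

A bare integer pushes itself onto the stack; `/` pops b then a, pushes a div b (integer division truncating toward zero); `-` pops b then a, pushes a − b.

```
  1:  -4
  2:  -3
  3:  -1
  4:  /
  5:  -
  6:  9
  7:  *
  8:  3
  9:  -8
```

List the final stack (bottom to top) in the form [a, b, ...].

-4 -> [-4]
-3 -> [-4, -3]
-1 -> [-4, -3, -1]
/  -> [-4, 3]
-  -> [-7]
9  -> [-7, 9]
*  -> [-63]
3  -> [-63, 3]
-8 -> [-63, 3, -8]

[-63, 3, -8]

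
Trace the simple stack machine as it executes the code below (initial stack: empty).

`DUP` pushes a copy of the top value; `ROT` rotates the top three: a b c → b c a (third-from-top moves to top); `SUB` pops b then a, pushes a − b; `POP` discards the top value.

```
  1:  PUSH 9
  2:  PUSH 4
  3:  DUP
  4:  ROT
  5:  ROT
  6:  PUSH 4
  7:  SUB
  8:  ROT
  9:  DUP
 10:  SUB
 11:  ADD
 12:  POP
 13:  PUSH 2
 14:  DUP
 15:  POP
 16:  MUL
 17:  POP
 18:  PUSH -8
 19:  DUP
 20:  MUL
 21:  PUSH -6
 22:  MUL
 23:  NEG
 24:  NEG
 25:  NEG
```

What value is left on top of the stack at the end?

384

PUSH 9  -> [9]
PUSH 4  -> [9, 4]
DUP     -> [9, 4, 4]
ROT     -> [4, 4, 9]
ROT     -> [4, 9, 4]
PUSH 4  -> [4, 9, 4, 4]
SUB     -> [4, 9, 0]
ROT     -> [9, 0, 4]
DUP     -> [9, 0, 4, 4]
SUB     -> [9, 0, 0]
ADD     -> [9, 0]
POP     -> [9]
PUSH 2  -> [9, 2]
DUP     -> [9, 2, 2]
POP     -> [9, 2]
MUL     -> [18]
POP     -> []
PUSH -8 -> [-8]
DUP     -> [-8, -8]
MUL     -> [64]
PUSH -6 -> [64, -6]
MUL     -> [-384]
NEG     -> [384]
NEG     -> [-384]
NEG     -> [384]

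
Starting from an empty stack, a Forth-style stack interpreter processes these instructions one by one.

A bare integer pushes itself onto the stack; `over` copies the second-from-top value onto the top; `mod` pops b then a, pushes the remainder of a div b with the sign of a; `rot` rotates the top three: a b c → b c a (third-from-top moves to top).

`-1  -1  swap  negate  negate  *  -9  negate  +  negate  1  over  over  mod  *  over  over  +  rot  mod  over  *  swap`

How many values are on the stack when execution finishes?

2

-1     -> -1
-1     -> -1 -1
swap   -> -1 -1
negate -> -1 1
negate -> -1 -1
*      -> 1
-9     -> 1 -9
negate -> 1 9
+      -> 10
negate -> -10
1      -> -10 1
over   -> -10 1 -10
over   -> -10 1 -10 1
mod    -> -10 1 0
*      -> -10 0
over   -> -10 0 -10
over   -> -10 0 -10 0
+      -> -10 0 -10
rot    -> 0 -10 -10
mod    -> 0 0
over   -> 0 0 0
*      -> 0 0
swap   -> 0 0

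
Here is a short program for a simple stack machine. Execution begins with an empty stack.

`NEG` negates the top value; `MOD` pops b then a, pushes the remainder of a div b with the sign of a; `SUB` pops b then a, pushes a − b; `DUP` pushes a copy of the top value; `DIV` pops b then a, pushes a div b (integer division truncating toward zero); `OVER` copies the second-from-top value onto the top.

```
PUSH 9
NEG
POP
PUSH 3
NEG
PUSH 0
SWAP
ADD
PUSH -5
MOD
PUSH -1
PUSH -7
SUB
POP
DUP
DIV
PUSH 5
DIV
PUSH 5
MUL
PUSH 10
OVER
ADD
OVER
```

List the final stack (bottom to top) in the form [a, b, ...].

[0, 10, 0]

PUSH 9   [9]
NEG      [-9]
POP      []
PUSH 3   [3]
NEG      [-3]
PUSH 0   [-3, 0]
SWAP     [0, -3]
ADD      [-3]
PUSH -5  [-3, -5]
MOD      [-3]
PUSH -1  [-3, -1]
PUSH -7  [-3, -1, -7]
SUB      [-3, 6]
POP      [-3]
DUP      [-3, -3]
DIV      [1]
PUSH 5   [1, 5]
DIV      [0]
PUSH 5   [0, 5]
MUL      [0]
PUSH 10  [0, 10]
OVER     [0, 10, 0]
ADD      [0, 10]
OVER     [0, 10, 0]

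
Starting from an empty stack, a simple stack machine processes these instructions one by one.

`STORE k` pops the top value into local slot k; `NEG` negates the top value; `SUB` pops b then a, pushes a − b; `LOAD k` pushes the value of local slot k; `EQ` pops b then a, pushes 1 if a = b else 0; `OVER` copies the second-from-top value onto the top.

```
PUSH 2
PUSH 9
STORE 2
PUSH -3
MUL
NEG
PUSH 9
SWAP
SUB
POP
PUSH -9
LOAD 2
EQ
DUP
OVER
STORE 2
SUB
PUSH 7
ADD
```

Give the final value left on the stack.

7

PUSH 2  -> [2]
PUSH 9  -> [2, 9]
STORE 2 -> [2]
PUSH -3 -> [2, -3]
MUL     -> [-6]
NEG     -> [6]
PUSH 9  -> [6, 9]
SWAP    -> [9, 6]
SUB     -> [3]
POP     -> []
PUSH -9 -> [-9]
LOAD 2  -> [-9, 9]
EQ      -> [0]
DUP     -> [0, 0]
OVER    -> [0, 0, 0]
STORE 2 -> [0, 0]
SUB     -> [0]
PUSH 7  -> [0, 7]
ADD     -> [7]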